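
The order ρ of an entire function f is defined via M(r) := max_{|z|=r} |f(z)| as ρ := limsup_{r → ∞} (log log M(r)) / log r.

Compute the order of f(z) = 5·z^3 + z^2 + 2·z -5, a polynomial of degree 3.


|f(z)| ≤ Σ|c_k|·r^k = O(r^3) as r → ∞. Polynomial growth is O(e^{r^ε}) for every ε > 0 (since r^3/e^{r^ε} → 0), so ρ ≤ ε for all ε > 0, i.e. ρ = 0. Every nonconstant polynomial has order 0.
Therefore ρ = 0.

Order ρ = 0.


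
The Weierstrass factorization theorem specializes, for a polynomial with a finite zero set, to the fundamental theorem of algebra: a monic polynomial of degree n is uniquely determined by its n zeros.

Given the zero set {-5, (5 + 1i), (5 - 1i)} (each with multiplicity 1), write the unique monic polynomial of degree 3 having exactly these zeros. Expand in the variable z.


The polynomial is p(z) = ∏_{α ∈ S} (z − α), where S = {-5, (5 + 1i), (5 - 1i)}.
Expanding the product yields: p(z) = z^3 -5·z^2 -24·z + 130.
Note conjugate pairs combine to real quadratics: (z − (5+1i))(z − (5−1i)) = z² − 10z + 26.
The resulting polynomial has degree 3 and real coefficients as required.

p(z) = z^3 -5·z^2 -24·z + 130.


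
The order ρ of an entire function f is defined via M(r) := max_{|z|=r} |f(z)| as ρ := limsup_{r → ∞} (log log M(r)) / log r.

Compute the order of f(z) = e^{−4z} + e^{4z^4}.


Each summand is entire of order 1 and 4 respectively (as in the single-exponential case). The order of a sum is at most the max of the orders, so ρ ≤ 4. For the lower bound: on |z|=r choose arg z so that 4z^4 is real positive; then |e^{4z^4}| = e^{4r^4} while |e^{-4z}| ≤ e^{4r^1} = o(e^{4r^4}). So |f| ≥ e^{4r^4}(1 − o(1)) and ρ ≥ 4. Hence ρ = max(1, 4) = 4.
Therefore ρ = 4.

Order ρ = 4.


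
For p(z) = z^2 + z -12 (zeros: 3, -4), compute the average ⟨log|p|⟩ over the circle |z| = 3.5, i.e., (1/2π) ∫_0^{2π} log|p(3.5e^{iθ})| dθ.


Zeros: -4, 3; r = 3.5.
Inside |z| < r: 3. Outside (|z| ≥ r): -4.
p(0) = -12, so log|p(0)| = log(12) = 2.4849.
Apply Jensen: I(r) = log|p(0)| + Σ_k log(r/|z_k|), summed over zeros inside |z| < r.
  log(r/|z_k|) for z_k = 3: log(3.5/3) = 0.1542
  Outside zeros (-4) contribute nothing to the Jensen sum.
Sum over inside zeros: 0.1542.
I(r) = log|p(0)| + (inside sum) = 2.4849 + 0.1542 = 2.6391.
Note: since some zeros are outside |z| ≤ r, the simplified n·log(r) form does NOT apply — only the inside zeros contribute.

I(r) ≈ 2.6391.


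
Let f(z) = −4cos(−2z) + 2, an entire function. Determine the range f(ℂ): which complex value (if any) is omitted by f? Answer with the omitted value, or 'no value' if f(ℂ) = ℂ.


Little Picard bounds the complement of f(ℂ) to at most one point.
cos is entire and surjective onto ℂ: for every w ∈ ℂ, cos(ζ) = w has a solution ζ ∈ ℂ (e.g., via the complex inverse arccos). With ζ = −2z this gives z = ζ/(-2). Then -4·cos(−2z) takes every value in -4·ℂ = ℂ, and adding 2 is a bijection of ℂ. So f is surjective and omits no value. (Note: only on the real line is cos bounded by [−1, 1].)

Omitted value: no value.


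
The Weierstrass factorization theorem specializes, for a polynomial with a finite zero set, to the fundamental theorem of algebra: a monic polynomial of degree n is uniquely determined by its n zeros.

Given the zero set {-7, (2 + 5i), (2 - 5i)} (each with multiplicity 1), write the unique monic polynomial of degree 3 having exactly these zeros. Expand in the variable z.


The polynomial is p(z) = ∏_{α ∈ S} (z − α), where S = {-7, (2 + 5i), (2 - 5i)}.
Expanding the product yields: p(z) = z^3 + 3·z^2 + z + 203.
Note conjugate pairs combine to real quadratics: (z − (2+5i))(z − (2−5i)) = z² − 4z + 29.
The resulting polynomial has degree 3 and real coefficients as required.

p(z) = z^3 + 3·z^2 + z + 203.


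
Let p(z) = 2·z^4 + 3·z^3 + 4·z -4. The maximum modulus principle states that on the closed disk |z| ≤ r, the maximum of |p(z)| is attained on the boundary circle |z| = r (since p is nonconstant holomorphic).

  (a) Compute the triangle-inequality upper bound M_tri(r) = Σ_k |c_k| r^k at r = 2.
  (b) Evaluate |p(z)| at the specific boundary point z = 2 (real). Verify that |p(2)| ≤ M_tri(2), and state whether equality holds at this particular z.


Coefficients: c_0 = -4, c_1 = 4, c_2 = 0, c_3 = 3, c_4 = 2. Radius r = 2.
Part (a). Triangle bound: M_tri(r) = Σ_k |c_k| r^k
  = |-4|·2^0 + |4|·2^1 + |0|·2^2 + |3|·2^3 + |2|·2^4
  = 4 + 8 + 0 + 24 + 32 = 68.
This bounds M(r) := max_{|z|=r} |p(z)| from above; equality holds iff all terms c_k z^k can be made to align in phase at a single z on |z|=r.
Part (b). At z = 2 (real, on the circle |z| = r):
  p(2) = (-4)·2^0 + (4)·2^1 + (0)·2^2 + (3)·2^3 + (2)·2^4 = 60.
  |p(2)| = 60.
Check: |p(2)| = 60 ≤ 68 = M_tri(2). ✓ Equality does not hold at z = 2 (the coefficients have mixed signs, so the terms do not all align in phase there).

M_tri(2) = 68; |p(2)| = 60; equality at z=2: no.


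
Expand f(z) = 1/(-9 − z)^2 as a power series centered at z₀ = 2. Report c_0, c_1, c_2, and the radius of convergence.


Let w = z − z₀, so z = z₀ + w.
Then -9 − z = -9 − (z₀ + w) = (-9 − z₀) − w = -11 − w.
f(z) = 1/(-11 − w)^2 = (1/(-11)^2) · (1 − w/(-11))^{−2}.
By the binomial series (1−u)^{−2} = Σ_{n≥0} C(n+1, 1) u^n for |u|<1, with u = w/(-11):
  c_n = C(n+1, 1) / (-11)^(n+2).
  c_0 = 1/(-11)^2 = 1/121.
  c_1 = 2/(-11)^3 = -2/1331.
  c_2 = 3/(-11)^4 = 3/14641.
The series is valid for |w/d| < 1, i.e. |z − z₀| < |d|.
Radius of convergence: R = |-9 − z₀| = |-11| = 11 (distance from z₀ to the singularity z = -9).

c_0 = 1/121, c_1 = -2/1331, c_2 = 3/14641; R = 11.


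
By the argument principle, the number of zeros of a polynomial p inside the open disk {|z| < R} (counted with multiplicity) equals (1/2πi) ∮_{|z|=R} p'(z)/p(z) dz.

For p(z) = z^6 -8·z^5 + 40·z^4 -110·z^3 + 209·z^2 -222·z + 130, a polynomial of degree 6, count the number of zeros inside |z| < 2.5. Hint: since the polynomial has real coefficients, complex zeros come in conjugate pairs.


The zeros of p are: (1 + 2i), (1 - 2i), (1 + 1i), (1 - 1i), (2 + 3i), (2 - 3i).
Their magnitudes are: 2.236, 2.236, 1.414, 1.414, 3.606, 3.606.
Zeros with |z| < R = 2.5: (1 + 2i), (1 - 2i), (1 + 1i), (1 - 1i).
Count = 4.
By the argument principle, (1/2πi) ∮_{|z|=R} p'(z)/p(z) dz equals exactly this count.

Number of zeros inside |z| < 2.5: 4.


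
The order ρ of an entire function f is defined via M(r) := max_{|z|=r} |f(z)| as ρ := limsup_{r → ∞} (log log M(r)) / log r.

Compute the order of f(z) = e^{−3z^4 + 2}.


|e^{−3z^4 + 2}| = e^{Re(-3·z^4) + 2} ≤ e^{3|z|^4 + 2} = e^{3r^4 + 2} on |z| = r, so ρ ≤ 4. Choosing z on |z|=r so that -3·z^4 is real positive (always possible by picking arg z appropriately) gives |f(z)| = e^{3r^4 + 2}, matching the bound. The additive constant 2 does not affect log log M(r) ~ 4·log r. Hence ρ = 4.
Therefore ρ = 4.

Order ρ = 4.


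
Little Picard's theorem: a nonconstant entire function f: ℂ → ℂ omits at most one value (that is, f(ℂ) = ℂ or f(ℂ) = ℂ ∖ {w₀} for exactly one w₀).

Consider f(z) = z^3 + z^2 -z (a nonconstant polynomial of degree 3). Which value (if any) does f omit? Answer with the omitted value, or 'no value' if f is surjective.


Little Picard bounds the complement of f(ℂ) to at most one point.
For every w ∈ ℂ, the equation p(z) − w = 0 is a nonconstant polynomial in z and hence has at least one root by the fundamental theorem of algebra. So p is surjective onto ℂ, omitting no value.

Omitted value: no value.


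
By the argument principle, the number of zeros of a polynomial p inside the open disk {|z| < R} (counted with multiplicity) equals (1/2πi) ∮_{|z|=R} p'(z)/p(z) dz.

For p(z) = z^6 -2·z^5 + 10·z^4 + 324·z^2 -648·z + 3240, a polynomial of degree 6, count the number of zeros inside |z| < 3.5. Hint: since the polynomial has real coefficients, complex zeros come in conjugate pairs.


The zeros of p are: (3 + 3i), (3 - 3i), (-3 + 3i), (-3 - 3i), (1 + 3i), (1 - 3i).
Their magnitudes are: 4.243, 4.243, 4.243, 4.243, 3.162, 3.162.
Zeros with |z| < R = 3.5: (1 + 3i), (1 - 3i).
Count = 2.
By the argument principle, (1/2πi) ∮_{|z|=R} p'(z)/p(z) dz equals exactly this count.

Number of zeros inside |z| < 3.5: 2.


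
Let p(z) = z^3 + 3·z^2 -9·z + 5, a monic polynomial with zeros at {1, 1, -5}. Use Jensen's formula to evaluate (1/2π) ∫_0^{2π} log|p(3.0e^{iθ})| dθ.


Zeros: -5, 1, 1; r = 3.0.
Inside |z| < r: 1, 1. Outside (|z| ≥ r): -5.
p(0) = 5, so log|p(0)| = log(5) = 1.6094.
Apply Jensen: I(r) = log|p(0)| + Σ_k log(r/|z_k|), summed over zeros inside |z| < r.
  log(r/|z_k|) for z_k = 1: log(3.0/1) = 1.0986
  log(r/|z_k|) for z_k = 1: log(3.0/1) = 1.0986
  Outside zeros (-5) contribute nothing to the Jensen sum.
Sum over inside zeros: 2.1972.
I(r) = log|p(0)| + (inside sum) = 1.6094 + 2.1972 = 3.8067.
Note: since some zeros are outside |z| ≤ r, the simplified n·log(r) form does NOT apply — only the inside zeros contribute.

I(r) ≈ 3.8067.


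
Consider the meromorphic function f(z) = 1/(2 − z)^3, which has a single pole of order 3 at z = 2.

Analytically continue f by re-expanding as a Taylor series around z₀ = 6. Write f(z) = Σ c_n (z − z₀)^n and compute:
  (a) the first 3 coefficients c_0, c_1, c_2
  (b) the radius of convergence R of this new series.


Let w = z − z₀, so z = z₀ + w.
Then 2 − z = 2 − (z₀ + w) = (2 − z₀) − w = -4 − w.
f(z) = 1/(-4 − w)^3 = (1/(-4)^3) · (1 − w/(-4))^{−3}.
By the binomial series (1−u)^{−3} = Σ_{n≥0} C(n+2, 2) u^n for |u|<1, with u = w/(-4):
  c_n = C(n+2, 2) / (-4)^(n+3).
  c_0 = 1/(-4)^3 = -1/64.
  c_1 = 3/(-4)^4 = 3/256.
  c_2 = 6/(-4)^5 = -3/512.
The series is valid for |w/d| < 1, i.e. |z − z₀| < |d|.
Radius of convergence: R = |2 − z₀| = |-4| = 4 (distance from z₀ to the singularity z = 2).

c_0 = -1/64, c_1 = 3/256, c_2 = -3/512; R = 4.


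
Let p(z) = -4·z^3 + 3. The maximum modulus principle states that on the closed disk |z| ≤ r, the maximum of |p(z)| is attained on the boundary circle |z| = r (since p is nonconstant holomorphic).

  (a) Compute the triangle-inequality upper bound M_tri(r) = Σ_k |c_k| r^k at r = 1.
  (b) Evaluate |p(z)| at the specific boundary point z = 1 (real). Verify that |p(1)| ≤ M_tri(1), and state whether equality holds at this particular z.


Coefficients: c_0 = 3, c_1 = 0, c_2 = 0, c_3 = -4. Radius r = 1.
Part (a). Triangle bound: M_tri(r) = Σ_k |c_k| r^k
  = |3|·1^0 + |0|·1^1 + |0|·1^2 + |-4|·1^3
  = 3 + 0 + 0 + 4 = 7.
This bounds M(r) := max_{|z|=r} |p(z)| from above; equality holds iff all terms c_k z^k can be made to align in phase at a single z on |z|=r.
Part (b). At z = 1 (real, on the circle |z| = r):
  p(1) = (3)·1^0 + (0)·1^1 + (0)·1^2 + (-4)·1^3 = -1.
  |p(1)| = 1.
Check: |p(1)| = 1 ≤ 7 = M_tri(1). ✓ Equality does not hold at z = 1 (the coefficients have mixed signs, so the terms do not all align in phase there).

M_tri(1) = 7; |p(1)| = 1; equality at z=1: no.


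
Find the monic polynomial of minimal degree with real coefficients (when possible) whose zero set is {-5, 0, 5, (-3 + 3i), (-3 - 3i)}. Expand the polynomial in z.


The polynomial is p(z) = ∏_{α ∈ S} (z − α), where S = {-5, 0, 5, (-3 + 3i), (-3 - 3i)}.
Expanding the product yields: p(z) = z^5 + 6·z^4 -7·z^3 -150·z^2 -450·z.
Note conjugate pairs combine to real quadratics: (z − (-3+3i))(z − (-3−3i)) = z² + 6z + 18.
The resulting polynomial has degree 5 and real coefficients as required.

p(z) = z^5 + 6·z^4 -7·z^3 -150·z^2 -450·z.


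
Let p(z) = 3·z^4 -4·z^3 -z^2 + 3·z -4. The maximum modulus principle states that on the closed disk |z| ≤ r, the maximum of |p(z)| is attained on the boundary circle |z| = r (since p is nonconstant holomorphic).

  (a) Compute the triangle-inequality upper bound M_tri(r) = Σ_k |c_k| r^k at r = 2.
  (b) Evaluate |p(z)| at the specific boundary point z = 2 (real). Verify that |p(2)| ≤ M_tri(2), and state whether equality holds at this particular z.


Coefficients: c_0 = -4, c_1 = 3, c_2 = -1, c_3 = -4, c_4 = 3. Radius r = 2.
Part (a). Triangle bound: M_tri(r) = Σ_k |c_k| r^k
  = |-4|·2^0 + |3|·2^1 + |-1|·2^2 + |-4|·2^3 + |3|·2^4
  = 4 + 6 + 4 + 32 + 48 = 94.
This bounds M(r) := max_{|z|=r} |p(z)| from above; equality holds iff all terms c_k z^k can be made to align in phase at a single z on |z|=r.
Part (b). At z = 2 (real, on the circle |z| = r):
  p(2) = (-4)·2^0 + (3)·2^1 + (-1)·2^2 + (-4)·2^3 + (3)·2^4 = 14.
  |p(2)| = 14.
Check: |p(2)| = 14 ≤ 94 = M_tri(2). ✓ Equality does not hold at z = 2 (the coefficients have mixed signs, so the terms do not all align in phase there).

M_tri(2) = 94; |p(2)| = 14; equality at z=2: no.


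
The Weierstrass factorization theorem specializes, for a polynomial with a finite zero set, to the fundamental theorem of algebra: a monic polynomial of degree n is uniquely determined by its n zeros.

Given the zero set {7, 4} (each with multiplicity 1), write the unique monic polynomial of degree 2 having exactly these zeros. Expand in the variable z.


The polynomial is p(z) = ∏_{α ∈ S} (z − α), where S = {7, 4}.
Expanding the product yields: p(z) = z^2 -11·z + 28.
The resulting polynomial has degree 2 and real coefficients as required.

p(z) = z^2 -11·z + 28.


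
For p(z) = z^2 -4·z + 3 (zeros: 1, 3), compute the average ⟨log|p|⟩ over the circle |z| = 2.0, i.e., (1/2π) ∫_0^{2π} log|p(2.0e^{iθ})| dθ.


Zeros: 1, 3; r = 2.0.
Inside |z| < r: 1. Outside (|z| ≥ r): 3.
p(0) = 3, so log|p(0)| = log(3) = 1.0986.
Apply Jensen: I(r) = log|p(0)| + Σ_k log(r/|z_k|), summed over zeros inside |z| < r.
  log(r/|z_k|) for z_k = 1: log(2.0/1) = 0.6931
  Outside zeros (3) contribute nothing to the Jensen sum.
Sum over inside zeros: 0.6931.
I(r) = log|p(0)| + (inside sum) = 1.0986 + 0.6931 = 1.7918.
Note: since some zeros are outside |z| ≤ r, the simplified n·log(r) form does NOT apply — only the inside zeros contribute.

I(r) ≈ 1.7918.


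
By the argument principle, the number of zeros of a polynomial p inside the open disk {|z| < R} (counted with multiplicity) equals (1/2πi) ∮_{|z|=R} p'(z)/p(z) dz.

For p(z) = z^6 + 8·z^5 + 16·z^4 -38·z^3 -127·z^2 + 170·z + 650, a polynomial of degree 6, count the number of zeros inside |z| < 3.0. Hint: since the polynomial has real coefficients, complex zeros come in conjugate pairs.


The zeros of p are: (2 + 1i), (2 - 1i), (-3 + 2i), (-3 - 2i), (-3 + 1i), (-3 - 1i).
Their magnitudes are: 2.236, 2.236, 3.606, 3.606, 3.162, 3.162.
Zeros with |z| < R = 3.0: (2 + 1i), (2 - 1i).
Count = 2.
By the argument principle, (1/2πi) ∮_{|z|=R} p'(z)/p(z) dz equals exactly this count.

Number of zeros inside |z| < 3.0: 2.


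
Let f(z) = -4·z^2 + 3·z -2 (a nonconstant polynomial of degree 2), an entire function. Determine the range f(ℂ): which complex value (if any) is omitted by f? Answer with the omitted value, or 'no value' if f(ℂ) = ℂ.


Little Picard bounds the complement of f(ℂ) to at most one point.
For every w ∈ ℂ, the equation p(z) − w = 0 is a nonconstant polynomial in z and hence has at least one root by the fundamental theorem of algebra. So p is surjective onto ℂ, omitting no value.

Omitted value: no value.


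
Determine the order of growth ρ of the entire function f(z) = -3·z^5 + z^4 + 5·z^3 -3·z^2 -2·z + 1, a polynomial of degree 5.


|f(z)| ≤ Σ|c_k|·r^k = O(r^5) as r → ∞. Polynomial growth is O(e^{r^ε}) for every ε > 0 (since r^5/e^{r^ε} → 0), so ρ ≤ ε for all ε > 0, i.e. ρ = 0. Every nonconstant polynomial has order 0.
Therefore ρ = 0.

Order ρ = 0.


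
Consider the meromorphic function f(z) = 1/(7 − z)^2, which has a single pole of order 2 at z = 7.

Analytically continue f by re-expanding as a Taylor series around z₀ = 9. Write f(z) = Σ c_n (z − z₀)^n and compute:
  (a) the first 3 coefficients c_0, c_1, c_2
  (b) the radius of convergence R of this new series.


Let w = z − z₀, so z = z₀ + w.
Then 7 − z = 7 − (z₀ + w) = (7 − z₀) − w = -2 − w.
f(z) = 1/(-2 − w)^2 = (1/(-2)^2) · (1 − w/(-2))^{−2}.
By the binomial series (1−u)^{−2} = Σ_{n≥0} C(n+1, 1) u^n for |u|<1, with u = w/(-2):
  c_n = C(n+1, 1) / (-2)^(n+2).
  c_0 = 1/(-2)^2 = 1/4.
  c_1 = 2/(-2)^3 = -1/4.
  c_2 = 3/(-2)^4 = 3/16.
The series is valid for |w/d| < 1, i.e. |z − z₀| < |d|.
Radius of convergence: R = |7 − z₀| = |-2| = 2 (distance from z₀ to the singularity z = 7).

c_0 = 1/4, c_1 = -1/4, c_2 = 3/16; R = 2.


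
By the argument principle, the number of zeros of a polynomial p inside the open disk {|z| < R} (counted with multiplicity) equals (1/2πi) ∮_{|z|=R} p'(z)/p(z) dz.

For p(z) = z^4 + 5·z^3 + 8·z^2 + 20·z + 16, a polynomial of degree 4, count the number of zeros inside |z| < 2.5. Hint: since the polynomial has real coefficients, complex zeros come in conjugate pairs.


The zeros of p are: -4, (0 + 2i), (0 - 2i), -1.
Their magnitudes are: 4, 2, 2, 1.
Zeros with |z| < R = 2.5: (0 + 2i), (0 - 2i), -1.
Count = 3.
By the argument principle, (1/2πi) ∮_{|z|=R} p'(z)/p(z) dz equals exactly this count.

Number of zeros inside |z| < 2.5: 3.


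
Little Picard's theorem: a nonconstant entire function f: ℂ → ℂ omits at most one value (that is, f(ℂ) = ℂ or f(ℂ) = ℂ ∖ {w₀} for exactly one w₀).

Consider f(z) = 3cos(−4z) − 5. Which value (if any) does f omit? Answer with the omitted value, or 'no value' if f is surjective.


Little Picard bounds the complement of f(ℂ) to at most one point.
cos is entire and surjective onto ℂ: for every w ∈ ℂ, cos(ζ) = w has a solution ζ ∈ ℂ (e.g., via the complex inverse arccos). With ζ = −4z this gives z = ζ/(-4). Then 3·cos(−4z) takes every value in 3·ℂ = ℂ, and adding -5 is a bijection of ℂ. So f is surjective and omits no value. (Note: only on the real line is cos bounded by [−1, 1].)

Omitted value: no value.


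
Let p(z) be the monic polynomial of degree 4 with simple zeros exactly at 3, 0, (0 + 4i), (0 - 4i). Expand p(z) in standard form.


The polynomial is p(z) = ∏_{α ∈ S} (z − α), where S = {3, 0, (0 + 4i), (0 - 4i)}.
Expanding the product yields: p(z) = z^4 -3·z^3 + 16·z^2 -48·z.
Note conjugate pairs combine to real quadratics: (z − (0+4i))(z − (0−4i)) = z² + 16.
The resulting polynomial has degree 4 and real coefficients as required.

p(z) = z^4 -3·z^3 + 16·z^2 -48·z.


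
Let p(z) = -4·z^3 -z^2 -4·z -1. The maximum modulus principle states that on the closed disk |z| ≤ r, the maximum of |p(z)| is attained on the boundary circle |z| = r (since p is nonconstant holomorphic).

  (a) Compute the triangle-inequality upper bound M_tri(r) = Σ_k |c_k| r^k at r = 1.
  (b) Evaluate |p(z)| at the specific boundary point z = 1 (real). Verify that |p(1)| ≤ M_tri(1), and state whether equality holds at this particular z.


Coefficients: c_0 = -1, c_1 = -4, c_2 = -1, c_3 = -4. Radius r = 1.
Part (a). Triangle bound: M_tri(r) = Σ_k |c_k| r^k
  = |-1|·1^0 + |-4|·1^1 + |-1|·1^2 + |-4|·1^3
  = 1 + 4 + 1 + 4 = 10.
This bounds M(r) := max_{|z|=r} |p(z)| from above; equality holds iff all terms c_k z^k can be made to align in phase at a single z on |z|=r.
Part (b). At z = 1 (real, on the circle |z| = r):
  p(1) = (-1)·1^0 + (-4)·1^1 + (-1)·1^2 + (-4)·1^3 = -10.
  |p(1)| = 10.
Since all nonzero coefficients share the same sign, |p(1)| = 10 = M_tri(1); the triangle bound is attained at z = 1, so in fact M(r) = 10.

M_tri(1) = 10; |p(1)| = 10; equality at z=1: yes.


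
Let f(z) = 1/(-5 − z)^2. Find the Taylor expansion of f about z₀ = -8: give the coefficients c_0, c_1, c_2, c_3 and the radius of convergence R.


Let w = z − z₀, so z = z₀ + w.
Then -5 − z = -5 − (z₀ + w) = (-5 − z₀) − w = 3 − w.
f(z) = 1/(3 − w)^2 = (1/(3)^2) · (1 − w/(3))^{−2}.
By the binomial series (1−u)^{−2} = Σ_{n≥0} C(n+1, 1) u^n for |u|<1, with u = w/(3):
  c_n = C(n+1, 1) / (3)^(n+2).
  c_0 = 1/(3)^2 = 1/9.
  c_1 = 2/(3)^3 = 2/27.
  c_2 = 3/(3)^4 = 1/27.
  c_3 = 4/(3)^5 = 4/243.
The series is valid for |w/d| < 1, i.e. |z − z₀| < |d|.
Radius of convergence: R = |-5 − z₀| = |3| = 3 (distance from z₀ to the singularity z = -5).

c_0 = 1/9, c_1 = 2/27, c_2 = 1/27, c_3 = 4/243; R = 3.


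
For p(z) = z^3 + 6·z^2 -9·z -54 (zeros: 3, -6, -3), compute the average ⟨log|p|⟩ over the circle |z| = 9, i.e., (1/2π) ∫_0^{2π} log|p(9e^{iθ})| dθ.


Zeros: -6, -3, 3; r = 9.
Inside |z| < r: -6, -3, 3. Outside (|z| ≥ r): ∅.
p(0) = -54, so log|p(0)| = log(54) = 3.9890.
Apply Jensen: I(r) = log|p(0)| + Σ_k log(r/|z_k|), summed over zeros inside |z| < r.
  log(r/|z_k|) for z_k = 3: log(9/3) = 1.0986
  log(r/|z_k|) for z_k = -6: log(9/6) = 0.4055
  log(r/|z_k|) for z_k = -3: log(9/3) = 1.0986
Sum over inside zeros: 2.6027.
I(r) = log|p(0)| + (inside sum) = 3.9890 + 2.6027 = 6.5917.
Closed form (all zeros inside, monic): I(r) = n·log(r) = 3·log(9) = 6.5917. ✓

I(r) ≈ 6.5917.


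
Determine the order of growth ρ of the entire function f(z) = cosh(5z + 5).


cosh(w) is a linear combination of e^{iw} and e^{−iw} (or e^w, e^{−w} in the hyperbolic case), so |cosh(w)| ≤ e^{|w|}. With w = 5z + 5, |w| ≤ 5|z| + 5 = 5r + 5 on |z| = r, giving M(r) ≤ e^{5r + 5}, so ρ ≤ 1. On a suitable ray (z = it for sin/cos; z = t for sinh/cosh, t real → ∞), |cosh(5z + 5)| grows like e^{5|t|}/2, so ρ ≥ 1. Hence ρ = 1.
Therefore ρ = 1.

Order ρ = 1.


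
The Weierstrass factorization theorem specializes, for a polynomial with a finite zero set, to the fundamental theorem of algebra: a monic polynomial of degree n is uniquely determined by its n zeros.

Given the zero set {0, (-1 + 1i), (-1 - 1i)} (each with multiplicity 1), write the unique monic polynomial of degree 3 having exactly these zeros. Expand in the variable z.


The polynomial is p(z) = ∏_{α ∈ S} (z − α), where S = {0, (-1 + 1i), (-1 - 1i)}.
Expanding the product yields: p(z) = z^3 + 2·z^2 + 2·z.
Note conjugate pairs combine to real quadratics: (z − (-1+1i))(z − (-1−1i)) = z² + 2z + 2.
The resulting polynomial has degree 3 and real coefficients as required.

p(z) = z^3 + 2·z^2 + 2·z.


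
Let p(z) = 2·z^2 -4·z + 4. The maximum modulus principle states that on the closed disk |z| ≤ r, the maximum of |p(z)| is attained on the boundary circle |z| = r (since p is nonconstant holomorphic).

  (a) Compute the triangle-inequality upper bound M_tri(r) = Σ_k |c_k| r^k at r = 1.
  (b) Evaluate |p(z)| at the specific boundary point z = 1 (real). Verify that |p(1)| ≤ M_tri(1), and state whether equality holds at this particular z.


Coefficients: c_0 = 4, c_1 = -4, c_2 = 2. Radius r = 1.
Part (a). Triangle bound: M_tri(r) = Σ_k |c_k| r^k
  = |4|·1^0 + |-4|·1^1 + |2|·1^2
  = 4 + 4 + 2 = 10.
This bounds M(r) := max_{|z|=r} |p(z)| from above; equality holds iff all terms c_k z^k can be made to align in phase at a single z on |z|=r.
Part (b). At z = 1 (real, on the circle |z| = r):
  p(1) = (4)·1^0 + (-4)·1^1 + (2)·1^2 = 2.
  |p(1)| = 2.
Check: |p(1)| = 2 ≤ 10 = M_tri(1). ✓ Equality does not hold at z = 1 (the coefficients have mixed signs, so the terms do not all align in phase there).

M_tri(1) = 10; |p(1)| = 2; equality at z=1: no.


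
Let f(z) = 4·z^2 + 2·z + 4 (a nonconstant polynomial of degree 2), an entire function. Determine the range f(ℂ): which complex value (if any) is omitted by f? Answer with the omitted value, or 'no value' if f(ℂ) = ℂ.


Little Picard bounds the complement of f(ℂ) to at most one point.
For every w ∈ ℂ, the equation p(z) − w = 0 is a nonconstant polynomial in z and hence has at least one root by the fundamental theorem of algebra. So p is surjective onto ℂ, omitting no value.

Omitted value: no value.


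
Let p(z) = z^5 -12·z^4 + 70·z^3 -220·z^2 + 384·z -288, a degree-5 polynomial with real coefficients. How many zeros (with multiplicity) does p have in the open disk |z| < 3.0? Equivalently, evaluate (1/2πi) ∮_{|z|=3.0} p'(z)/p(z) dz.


The zeros of p are: 2, (2 + 2i), (2 - 2i), (3 + 3i), (3 - 3i).
Their magnitudes are: 2, 2.828, 2.828, 4.243, 4.243.
Zeros with |z| < R = 3.0: 2, (2 + 2i), (2 - 2i).
Count = 3.
By the argument principle, (1/2πi) ∮_{|z|=R} p'(z)/p(z) dz equals exactly this count.

Number of zeros inside |z| < 3.0: 3.


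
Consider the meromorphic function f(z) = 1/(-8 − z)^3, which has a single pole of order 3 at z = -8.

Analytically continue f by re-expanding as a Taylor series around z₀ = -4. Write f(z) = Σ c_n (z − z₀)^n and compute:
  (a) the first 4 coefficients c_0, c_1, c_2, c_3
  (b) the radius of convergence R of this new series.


Let w = z − z₀, so z = z₀ + w.
Then -8 − z = -8 − (z₀ + w) = (-8 − z₀) − w = -4 − w.
f(z) = 1/(-4 − w)^3 = (1/(-4)^3) · (1 − w/(-4))^{−3}.
By the binomial series (1−u)^{−3} = Σ_{n≥0} C(n+2, 2) u^n for |u|<1, with u = w/(-4):
  c_n = C(n+2, 2) / (-4)^(n+3).
  c_0 = 1/(-4)^3 = -1/64.
  c_1 = 3/(-4)^4 = 3/256.
  c_2 = 6/(-4)^5 = -3/512.
  c_3 = 10/(-4)^6 = 5/2048.
The series is valid for |w/d| < 1, i.e. |z − z₀| < |d|.
Radius of convergence: R = |-8 − z₀| = |-4| = 4 (distance from z₀ to the singularity z = -8).

c_0 = -1/64, c_1 = 3/256, c_2 = -3/512, c_3 = 5/2048; R = 4.


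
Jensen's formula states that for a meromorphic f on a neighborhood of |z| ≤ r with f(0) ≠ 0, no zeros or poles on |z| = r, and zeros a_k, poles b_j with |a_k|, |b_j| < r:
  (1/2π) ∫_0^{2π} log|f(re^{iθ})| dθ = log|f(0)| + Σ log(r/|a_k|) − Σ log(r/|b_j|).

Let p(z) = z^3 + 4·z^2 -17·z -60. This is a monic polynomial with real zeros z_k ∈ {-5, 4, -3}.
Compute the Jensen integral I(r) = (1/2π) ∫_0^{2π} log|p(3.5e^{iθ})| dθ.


Zeros: -5, -3, 4; r = 3.5.
Inside |z| < r: -3. Outside (|z| ≥ r): -5, 4.
p(0) = -60, so log|p(0)| = log(60) = 4.0943.
Apply Jensen: I(r) = log|p(0)| + Σ_k log(r/|z_k|), summed over zeros inside |z| < r.
  log(r/|z_k|) for z_k = -3: log(3.5/3) = 0.1542
  Outside zeros (-5, 4) contribute nothing to the Jensen sum.
Sum over inside zeros: 0.1542.
I(r) = log|p(0)| + (inside sum) = 4.0943 + 0.1542 = 4.2485.
Note: since some zeros are outside |z| ≤ r, the simplified n·log(r) form does NOT apply — only the inside zeros contribute.

I(r) ≈ 4.2485.


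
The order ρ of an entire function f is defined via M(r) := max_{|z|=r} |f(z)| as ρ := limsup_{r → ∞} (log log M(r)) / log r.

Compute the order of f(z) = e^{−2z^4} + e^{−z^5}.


Each summand is entire of order 4 and 5 respectively (as in the single-exponential case). The order of a sum is at most the max of the orders, so ρ ≤ 5. For the lower bound: on |z|=r choose arg z so that -1z^5 is real positive; then |e^{-1z^5}| = e^{1r^5} while |e^{-2z^4}| ≤ e^{2r^4} = o(e^{1r^5}). So |f| ≥ e^{1r^5}(1 − o(1)) and ρ ≥ 5. Hence ρ = max(4, 5) = 5.
Therefore ρ = 5.

Order ρ = 5.


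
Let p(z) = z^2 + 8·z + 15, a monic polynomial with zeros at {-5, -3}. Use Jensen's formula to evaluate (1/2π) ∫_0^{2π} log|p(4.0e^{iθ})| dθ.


Zeros: -5, -3; r = 4.0.
Inside |z| < r: -3. Outside (|z| ≥ r): -5.
p(0) = 15, so log|p(0)| = log(15) = 2.7081.
Apply Jensen: I(r) = log|p(0)| + Σ_k log(r/|z_k|), summed over zeros inside |z| < r.
  log(r/|z_k|) for z_k = -3: log(4.0/3) = 0.2877
  Outside zeros (-5) contribute nothing to the Jensen sum.
Sum over inside zeros: 0.2877.
I(r) = log|p(0)| + (inside sum) = 2.7081 + 0.2877 = 2.9957.
Note: since some zeros are outside |z| ≤ r, the simplified n·log(r) form does NOT apply — only the inside zeros contribute.

I(r) ≈ 2.9957.


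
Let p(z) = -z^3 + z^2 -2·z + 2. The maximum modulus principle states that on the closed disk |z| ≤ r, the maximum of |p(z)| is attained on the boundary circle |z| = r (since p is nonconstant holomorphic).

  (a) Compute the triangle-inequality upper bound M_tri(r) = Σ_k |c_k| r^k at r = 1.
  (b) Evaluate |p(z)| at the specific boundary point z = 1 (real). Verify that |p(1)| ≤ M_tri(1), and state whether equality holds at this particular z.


Coefficients: c_0 = 2, c_1 = -2, c_2 = 1, c_3 = -1. Radius r = 1.
Part (a). Triangle bound: M_tri(r) = Σ_k |c_k| r^k
  = |2|·1^0 + |-2|·1^1 + |1|·1^2 + |-1|·1^3
  = 2 + 2 + 1 + 1 = 6.
This bounds M(r) := max_{|z|=r} |p(z)| from above; equality holds iff all terms c_k z^k can be made to align in phase at a single z on |z|=r.
Part (b). At z = 1 (real, on the circle |z| = r):
  p(1) = (2)·1^0 + (-2)·1^1 + (1)·1^2 + (-1)·1^3 = 0.
  |p(1)| = 0.
Check: |p(1)| = 0 ≤ 6 = M_tri(1). ✓ Equality does not hold at z = 1 (the coefficients have mixed signs, so the terms do not all align in phase there).

M_tri(1) = 6; |p(1)| = 0; equality at z=1: no.


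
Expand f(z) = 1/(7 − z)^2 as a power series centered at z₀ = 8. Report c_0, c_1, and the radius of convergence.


Let w = z − z₀, so z = z₀ + w.
Then 7 − z = 7 − (z₀ + w) = (7 − z₀) − w = -1 − w.
f(z) = 1/(-1 − w)^2 = (1/(-1)^2) · (1 − w/(-1))^{−2}.
By the binomial series (1−u)^{−2} = Σ_{n≥0} C(n+1, 1) u^n for |u|<1, with u = w/(-1):
  c_n = C(n+1, 1) / (-1)^(n+2).
  c_0 = 1/(-1)^2 = 1.
  c_1 = 2/(-1)^3 = -2.
The series is valid for |w/d| < 1, i.e. |z − z₀| < |d|.
Radius of convergence: R = |7 − z₀| = |-1| = 1 (distance from z₀ to the singularity z = 7).

c_0 = 1, c_1 = -2; R = 1.


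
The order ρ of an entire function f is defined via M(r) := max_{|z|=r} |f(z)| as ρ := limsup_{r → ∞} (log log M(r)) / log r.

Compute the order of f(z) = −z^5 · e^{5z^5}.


M(r) = max_{|z|=r} |-1|·|z|^5·|e^{5z^5}| = 1·r^5 · e^{5r^5} (the factors attain their maxima compatibly on |z|=r). Then log M(r) = log 1 + 5·log r + 5r^5, dominated by the last term, so log log M(r) ~ 5·log r. The polynomial factor -1z^5 contributes only a log r term and does not affect the order. ρ = 5.
Therefore ρ = 5.

Order ρ = 5.


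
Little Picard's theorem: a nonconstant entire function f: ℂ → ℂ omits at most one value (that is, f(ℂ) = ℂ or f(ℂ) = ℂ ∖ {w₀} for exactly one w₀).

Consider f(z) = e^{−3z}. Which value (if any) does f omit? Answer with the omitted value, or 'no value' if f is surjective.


Little Picard bounds the complement of f(ℂ) to at most one point.
e^{−3z} is never zero on ℂ, so 1·e^{−3z} takes every value in ℂ ∖ {0}. Adding 0 shifts the range to ℂ ∖ {0}. Thus f omits exactly the value 0.

Omitted value: 0.


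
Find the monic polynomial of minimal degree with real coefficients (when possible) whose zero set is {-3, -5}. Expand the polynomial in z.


The polynomial is p(z) = ∏_{α ∈ S} (z − α), where S = {-3, -5}.
Expanding the product yields: p(z) = z^2 + 8·z + 15.
The resulting polynomial has degree 2 and real coefficients as required.

p(z) = z^2 + 8·z + 15.


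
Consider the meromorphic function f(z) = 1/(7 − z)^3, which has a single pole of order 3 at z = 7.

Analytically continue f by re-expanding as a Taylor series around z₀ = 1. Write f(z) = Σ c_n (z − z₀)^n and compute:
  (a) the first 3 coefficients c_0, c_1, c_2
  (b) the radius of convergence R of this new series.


Let w = z − z₀, so z = z₀ + w.
Then 7 − z = 7 − (z₀ + w) = (7 − z₀) − w = 6 − w.
f(z) = 1/(6 − w)^3 = (1/(6)^3) · (1 − w/(6))^{−3}.
By the binomial series (1−u)^{−3} = Σ_{n≥0} C(n+2, 2) u^n for |u|<1, with u = w/(6):
  c_n = C(n+2, 2) / (6)^(n+3).
  c_0 = 1/(6)^3 = 1/216.
  c_1 = 3/(6)^4 = 1/432.
  c_2 = 6/(6)^5 = 1/1296.
The series is valid for |w/d| < 1, i.e. |z − z₀| < |d|.
Radius of convergence: R = |7 − z₀| = |6| = 6 (distance from z₀ to the singularity z = 7).

c_0 = 1/216, c_1 = 1/432, c_2 = 1/1296; R = 6.


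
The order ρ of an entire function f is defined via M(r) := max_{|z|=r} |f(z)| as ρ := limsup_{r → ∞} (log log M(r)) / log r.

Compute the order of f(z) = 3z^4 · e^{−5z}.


M(r) = max_{|z|=r} |3|·|z|^4·|e^{−5z}| = 3·r^4 · e^{5r^1} (the factors attain their maxima compatibly on |z|=r). Then log M(r) = log 3 + 4·log r + 5r^1, dominated by the last term, so log log M(r) ~ 1·log r. The polynomial factor 3z^4 contributes only a log r term and does not affect the order. ρ = 1.
Therefore ρ = 1.

Order ρ = 1.


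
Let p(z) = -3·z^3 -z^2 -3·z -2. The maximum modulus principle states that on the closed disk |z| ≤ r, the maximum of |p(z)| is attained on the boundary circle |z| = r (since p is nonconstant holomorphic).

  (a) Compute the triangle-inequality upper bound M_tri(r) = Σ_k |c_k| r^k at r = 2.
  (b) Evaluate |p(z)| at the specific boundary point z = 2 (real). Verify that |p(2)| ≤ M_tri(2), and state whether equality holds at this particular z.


Coefficients: c_0 = -2, c_1 = -3, c_2 = -1, c_3 = -3. Radius r = 2.
Part (a). Triangle bound: M_tri(r) = Σ_k |c_k| r^k
  = |-2|·2^0 + |-3|·2^1 + |-1|·2^2 + |-3|·2^3
  = 2 + 6 + 4 + 24 = 36.
This bounds M(r) := max_{|z|=r} |p(z)| from above; equality holds iff all terms c_k z^k can be made to align in phase at a single z on |z|=r.
Part (b). At z = 2 (real, on the circle |z| = r):
  p(2) = (-2)·2^0 + (-3)·2^1 + (-1)·2^2 + (-3)·2^3 = -36.
  |p(2)| = 36.
Since all nonzero coefficients share the same sign, |p(2)| = 36 = M_tri(2); the triangle bound is attained at z = 2, so in fact M(r) = 36.

M_tri(2) = 36; |p(2)| = 36; equality at z=2: yes.


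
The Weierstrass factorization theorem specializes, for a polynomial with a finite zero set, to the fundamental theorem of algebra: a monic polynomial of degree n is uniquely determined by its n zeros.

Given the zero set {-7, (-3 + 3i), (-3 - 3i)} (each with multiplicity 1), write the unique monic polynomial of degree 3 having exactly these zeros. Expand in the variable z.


The polynomial is p(z) = ∏_{α ∈ S} (z − α), where S = {-7, (-3 + 3i), (-3 - 3i)}.
Expanding the product yields: p(z) = z^3 + 13·z^2 + 60·z + 126.
Note conjugate pairs combine to real quadratics: (z − (-3+3i))(z − (-3−3i)) = z² + 6z + 18.
The resulting polynomial has degree 3 and real coefficients as required.

p(z) = z^3 + 13·z^2 + 60·z + 126.


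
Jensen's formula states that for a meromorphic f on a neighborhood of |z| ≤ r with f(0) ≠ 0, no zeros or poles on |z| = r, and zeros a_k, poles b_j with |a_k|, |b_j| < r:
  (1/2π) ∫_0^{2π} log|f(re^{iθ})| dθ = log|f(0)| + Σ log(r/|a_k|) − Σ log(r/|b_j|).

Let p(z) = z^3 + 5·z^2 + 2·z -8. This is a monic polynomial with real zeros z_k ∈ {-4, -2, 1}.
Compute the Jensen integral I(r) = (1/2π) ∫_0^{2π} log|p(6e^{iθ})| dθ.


Zeros: -4, -2, 1; r = 6.
Inside |z| < r: -4, -2, 1. Outside (|z| ≥ r): ∅.
p(0) = -8, so log|p(0)| = log(8) = 2.0794.
Apply Jensen: I(r) = log|p(0)| + Σ_k log(r/|z_k|), summed over zeros inside |z| < r.
  log(r/|z_k|) for z_k = -4: log(6/4) = 0.4055
  log(r/|z_k|) for z_k = -2: log(6/2) = 1.0986
  log(r/|z_k|) for z_k = 1: log(6/1) = 1.7918
Sum over inside zeros: 3.2958.
I(r) = log|p(0)| + (inside sum) = 2.0794 + 3.2958 = 5.3753.
Closed form (all zeros inside, monic): I(r) = n·log(r) = 3·log(6) = 5.3753. ✓

I(r) ≈ 5.3753.


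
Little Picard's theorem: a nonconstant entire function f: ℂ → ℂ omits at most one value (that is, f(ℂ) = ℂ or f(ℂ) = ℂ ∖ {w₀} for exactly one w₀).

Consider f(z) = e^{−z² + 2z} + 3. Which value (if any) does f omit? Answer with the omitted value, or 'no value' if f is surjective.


Little Picard bounds the complement of f(ℂ) to at most one point.
The exponent g(z) = −z² + 2z is a nonconstant polynomial, hence surjective onto ℂ. So e^{g(z)} takes every value in {e^w : w ∈ ℂ} = ℂ ∖ {0}. Adding 3 shifts the range to ℂ ∖ {3}. f omits exactly 3.

Omitted value: 3.


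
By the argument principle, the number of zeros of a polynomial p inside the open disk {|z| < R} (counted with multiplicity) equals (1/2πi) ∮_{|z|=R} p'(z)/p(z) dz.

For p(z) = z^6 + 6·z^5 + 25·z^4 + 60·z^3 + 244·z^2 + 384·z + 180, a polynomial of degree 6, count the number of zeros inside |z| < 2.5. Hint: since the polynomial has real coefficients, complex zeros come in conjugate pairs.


The zeros of p are: -1, (-3 + 3i), (-3 - 3i), -1, (1 + 3i), (1 - 3i).
Their magnitudes are: 1, 4.243, 4.243, 1, 3.162, 3.162.
Zeros with |z| < R = 2.5: -1, -1.
Count = 2.
By the argument principle, (1/2πi) ∮_{|z|=R} p'(z)/p(z) dz equals exactly this count.

Number of zeros inside |z| < 2.5: 2.


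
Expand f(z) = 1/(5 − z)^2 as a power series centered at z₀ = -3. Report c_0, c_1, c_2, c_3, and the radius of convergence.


Let w = z − z₀, so z = z₀ + w.
Then 5 − z = 5 − (z₀ + w) = (5 − z₀) − w = 8 − w.
f(z) = 1/(8 − w)^2 = (1/(8)^2) · (1 − w/(8))^{−2}.
By the binomial series (1−u)^{−2} = Σ_{n≥0} C(n+1, 1) u^n for |u|<1, with u = w/(8):
  c_n = C(n+1, 1) / (8)^(n+2).
  c_0 = 1/(8)^2 = 1/64.
  c_1 = 2/(8)^3 = 1/256.
  c_2 = 3/(8)^4 = 3/4096.
  c_3 = 4/(8)^5 = 1/8192.
The series is valid for |w/d| < 1, i.e. |z − z₀| < |d|.
Radius of convergence: R = |5 − z₀| = |8| = 8 (distance from z₀ to the singularity z = 5).

c_0 = 1/64, c_1 = 1/256, c_2 = 3/4096, c_3 = 1/8192; R = 8.


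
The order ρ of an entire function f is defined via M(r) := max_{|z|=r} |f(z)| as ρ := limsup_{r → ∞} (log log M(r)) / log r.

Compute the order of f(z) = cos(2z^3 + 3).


Write cos(w) = (e^{iw} ± e^{−iw})/(2 or 2i), so |cos(w)| ≤ e^{|w|}. With w = 2z^3 + 3, |w| ≤ 2r^3 + 3 on |z|=r, giving M(r) ≤ e^{2r^3 + 3} and ρ ≤ 3. For the lower bound, choose z on |z|=r with 2z^3 purely imaginary of modulus 2r^3; then |cos(2z^3 + 3)| grows like e^{2r^3}/2, so ρ ≥ 3. Hence ρ = 3.
Therefore ρ = 3.

Order ρ = 3.


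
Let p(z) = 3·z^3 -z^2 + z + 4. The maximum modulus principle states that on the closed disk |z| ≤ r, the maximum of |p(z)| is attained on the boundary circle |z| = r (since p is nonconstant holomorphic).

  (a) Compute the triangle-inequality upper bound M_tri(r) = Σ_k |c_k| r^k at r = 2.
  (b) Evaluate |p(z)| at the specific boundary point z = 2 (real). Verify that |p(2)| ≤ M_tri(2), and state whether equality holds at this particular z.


Coefficients: c_0 = 4, c_1 = 1, c_2 = -1, c_3 = 3. Radius r = 2.
Part (a). Triangle bound: M_tri(r) = Σ_k |c_k| r^k
  = |4|·2^0 + |1|·2^1 + |-1|·2^2 + |3|·2^3
  = 4 + 2 + 4 + 24 = 34.
This bounds M(r) := max_{|z|=r} |p(z)| from above; equality holds iff all terms c_k z^k can be made to align in phase at a single z on |z|=r.
Part (b). At z = 2 (real, on the circle |z| = r):
  p(2) = (4)·2^0 + (1)·2^1 + (-1)·2^2 + (3)·2^3 = 26.
  |p(2)| = 26.
Check: |p(2)| = 26 ≤ 34 = M_tri(2). ✓ Equality does not hold at z = 2 (the coefficients have mixed signs, so the terms do not all align in phase there).

M_tri(2) = 34; |p(2)| = 26; equality at z=2: no.


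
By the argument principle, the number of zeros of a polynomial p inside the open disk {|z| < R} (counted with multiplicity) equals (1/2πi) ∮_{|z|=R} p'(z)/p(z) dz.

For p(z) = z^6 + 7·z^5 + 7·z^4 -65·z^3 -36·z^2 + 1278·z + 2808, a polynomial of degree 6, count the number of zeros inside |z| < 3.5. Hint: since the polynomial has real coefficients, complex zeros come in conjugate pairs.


The zeros of p are: (-3 + 3i), (-3 - 3i), (3 + 2i), (3 - 2i), -3, -4.
Their magnitudes are: 4.243, 4.243, 3.606, 3.606, 3, 4.
Zeros with |z| < R = 3.5: -3.
Count = 1.
By the argument principle, (1/2πi) ∮_{|z|=R} p'(z)/p(z) dz equals exactly this count.

Number of zeros inside |z| < 3.5: 1.


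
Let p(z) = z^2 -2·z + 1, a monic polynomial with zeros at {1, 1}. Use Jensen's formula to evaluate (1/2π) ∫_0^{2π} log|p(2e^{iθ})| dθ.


Zeros: 1, 1; r = 2.
Inside |z| < r: 1, 1. Outside (|z| ≥ r): ∅.
p(0) = 1, so log|p(0)| = log(1) = 0.0000.
Apply Jensen: I(r) = log|p(0)| + Σ_k log(r/|z_k|), summed over zeros inside |z| < r.
  log(r/|z_k|) for z_k = 1: log(2/1) = 0.6931
  log(r/|z_k|) for z_k = 1: log(2/1) = 0.6931
Sum over inside zeros: 1.3863.
I(r) = log|p(0)| + (inside sum) = 0.0000 + 1.3863 = 1.3863.
Closed form (all zeros inside, monic): I(r) = n·log(r) = 2·log(2) = 1.3863. ✓

I(r) ≈ 1.3863.
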